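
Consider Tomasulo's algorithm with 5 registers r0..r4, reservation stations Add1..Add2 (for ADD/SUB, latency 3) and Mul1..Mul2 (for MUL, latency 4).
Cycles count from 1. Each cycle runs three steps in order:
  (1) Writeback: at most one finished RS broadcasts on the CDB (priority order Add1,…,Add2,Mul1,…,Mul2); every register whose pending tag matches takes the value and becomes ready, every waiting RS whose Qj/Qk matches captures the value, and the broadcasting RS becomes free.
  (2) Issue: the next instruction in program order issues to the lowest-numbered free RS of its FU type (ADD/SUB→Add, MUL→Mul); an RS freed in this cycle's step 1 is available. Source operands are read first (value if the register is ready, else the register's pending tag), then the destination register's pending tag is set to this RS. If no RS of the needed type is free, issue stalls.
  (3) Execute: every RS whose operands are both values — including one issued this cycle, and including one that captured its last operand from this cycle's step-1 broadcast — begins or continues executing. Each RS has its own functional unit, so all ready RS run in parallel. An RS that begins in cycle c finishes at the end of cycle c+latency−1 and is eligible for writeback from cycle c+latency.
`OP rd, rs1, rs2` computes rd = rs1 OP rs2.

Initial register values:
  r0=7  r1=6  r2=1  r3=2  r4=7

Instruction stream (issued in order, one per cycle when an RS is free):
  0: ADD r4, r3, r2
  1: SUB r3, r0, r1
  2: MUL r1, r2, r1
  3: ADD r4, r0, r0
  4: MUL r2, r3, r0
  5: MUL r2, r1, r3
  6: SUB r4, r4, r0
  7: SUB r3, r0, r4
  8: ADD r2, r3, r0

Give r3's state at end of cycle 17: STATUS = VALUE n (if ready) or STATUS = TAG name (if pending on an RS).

STATUS = VALUE 0

  c1: issue ADD r4<-Add1  regs: r0:7,r1:6,r2:1,r3:2,r4:Add1
  c2: issue SUB r3<-Add2  regs: r0:7,r1:6,r2:1,r3:Add2,r4:Add1
  c3: issue MUL r1<-Mul1  regs: r0:7,r1:Mul1,r2:1,r3:Add2,r4:Add1
  c4: CDB Add1=3; issue ADD r4<-Add1  regs: r0:7,r1:Mul1,r2:1,r3:Add2,r4:Add1
  c5: CDB Add2=1; issue MUL r2<-Mul2  regs: r0:7,r1:Mul1,r2:Mul2,r3:1,r4:Add1
  c6: stall  regs: r0:7,r1:Mul1,r2:Mul2,r3:1,r4:Add1
  c7: CDB Add1=14; stall  regs: r0:7,r1:Mul1,r2:Mul2,r3:1,r4:14
  c8: CDB Mul1=6; issue MUL r2<-Mul1  regs: r0:7,r1:6,r2:Mul1,r3:1,r4:14
  c9: CDB Mul2=7; issue SUB r4<-Add1  regs: r0:7,r1:6,r2:Mul1,r3:1,r4:Add1
  c10: issue SUB r3<-Add2  regs: r0:7,r1:6,r2:Mul1,r3:Add2,r4:Add1
  c11: stall  regs: r0:7,r1:6,r2:Mul1,r3:Add2,r4:Add1
  c12: CDB Add1=7; issue ADD r2<-Add1  regs: r0:7,r1:6,r2:Add1,r3:Add2,r4:7
  c13: CDB Mul1=6  regs: r0:7,r1:6,r2:Add1,r3:Add2,r4:7
  c14: -  regs: r0:7,r1:6,r2:Add1,r3:Add2,r4:7
  c15: CDB Add2=0  regs: r0:7,r1:6,r2:Add1,r3:0,r4:7
  c16: -  regs: r0:7,r1:6,r2:Add1,r3:0,r4:7
  c17: -  regs: r0:7,r1:6,r2:Add1,r3:0,r4:7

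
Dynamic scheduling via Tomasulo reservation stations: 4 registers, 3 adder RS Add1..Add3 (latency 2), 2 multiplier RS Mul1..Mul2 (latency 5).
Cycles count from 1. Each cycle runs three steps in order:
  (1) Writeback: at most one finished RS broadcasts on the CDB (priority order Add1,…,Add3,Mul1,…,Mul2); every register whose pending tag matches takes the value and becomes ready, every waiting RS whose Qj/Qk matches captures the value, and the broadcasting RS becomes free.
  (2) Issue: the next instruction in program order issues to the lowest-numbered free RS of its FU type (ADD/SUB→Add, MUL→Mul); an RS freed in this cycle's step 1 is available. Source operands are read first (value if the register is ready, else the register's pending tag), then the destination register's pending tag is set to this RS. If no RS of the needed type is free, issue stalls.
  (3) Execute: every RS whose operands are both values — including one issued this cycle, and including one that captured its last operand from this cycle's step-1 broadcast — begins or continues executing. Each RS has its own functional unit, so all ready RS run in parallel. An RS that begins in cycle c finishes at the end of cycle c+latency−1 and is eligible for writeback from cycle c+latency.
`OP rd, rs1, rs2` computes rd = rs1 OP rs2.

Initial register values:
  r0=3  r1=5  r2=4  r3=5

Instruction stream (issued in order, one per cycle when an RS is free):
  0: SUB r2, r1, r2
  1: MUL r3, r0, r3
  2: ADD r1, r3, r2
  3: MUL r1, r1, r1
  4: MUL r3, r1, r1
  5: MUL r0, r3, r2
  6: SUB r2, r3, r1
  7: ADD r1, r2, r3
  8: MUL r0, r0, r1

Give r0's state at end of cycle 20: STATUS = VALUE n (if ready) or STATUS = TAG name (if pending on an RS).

STATUS = TAG Mul1

c1: issue SUB r2<-Add1 | r0:3,r1:5,r2:Add1,r3:5
c2: issue MUL r3<-Mul1 | r0:3,r1:5,r2:Add1,r3:Mul1
c3: CDB Add1=1; issue ADD r1<-Add1 | r0:3,r1:Add1,r2:1,r3:Mul1
c4: issue MUL r1<-Mul2 | r0:3,r1:Mul2,r2:1,r3:Mul1
c5: stall | r0:3,r1:Mul2,r2:1,r3:Mul1
c6: stall | r0:3,r1:Mul2,r2:1,r3:Mul1
c7: CDB Mul1=15; issue MUL r3<-Mul1 | r0:3,r1:Mul2,r2:1,r3:Mul1
c8: stall | r0:3,r1:Mul2,r2:1,r3:Mul1
c9: CDB Add1=16; stall | r0:3,r1:Mul2,r2:1,r3:Mul1
c10: stall | r0:3,r1:Mul2,r2:1,r3:Mul1
c11: stall | r0:3,r1:Mul2,r2:1,r3:Mul1
c12: stall | r0:3,r1:Mul2,r2:1,r3:Mul1
c13: stall | r0:3,r1:Mul2,r2:1,r3:Mul1
c14: CDB Mul2=256; issue MUL r0<-Mul2 | r0:Mul2,r1:256,r2:1,r3:Mul1
c15: issue SUB r2<-Add1 | r0:Mul2,r1:256,r2:Add1,r3:Mul1
c16: issue ADD r1<-Add2 | r0:Mul2,r1:Add2,r2:Add1,r3:Mul1
c17: stall | r0:Mul2,r1:Add2,r2:Add1,r3:Mul1
c18: stall | r0:Mul2,r1:Add2,r2:Add1,r3:Mul1
c19: CDB Mul1=65536; issue MUL r0<-Mul1 | r0:Mul1,r1:Add2,r2:Add1,r3:65536
c20: - | r0:Mul1,r1:Add2,r2:Add1,r3:65536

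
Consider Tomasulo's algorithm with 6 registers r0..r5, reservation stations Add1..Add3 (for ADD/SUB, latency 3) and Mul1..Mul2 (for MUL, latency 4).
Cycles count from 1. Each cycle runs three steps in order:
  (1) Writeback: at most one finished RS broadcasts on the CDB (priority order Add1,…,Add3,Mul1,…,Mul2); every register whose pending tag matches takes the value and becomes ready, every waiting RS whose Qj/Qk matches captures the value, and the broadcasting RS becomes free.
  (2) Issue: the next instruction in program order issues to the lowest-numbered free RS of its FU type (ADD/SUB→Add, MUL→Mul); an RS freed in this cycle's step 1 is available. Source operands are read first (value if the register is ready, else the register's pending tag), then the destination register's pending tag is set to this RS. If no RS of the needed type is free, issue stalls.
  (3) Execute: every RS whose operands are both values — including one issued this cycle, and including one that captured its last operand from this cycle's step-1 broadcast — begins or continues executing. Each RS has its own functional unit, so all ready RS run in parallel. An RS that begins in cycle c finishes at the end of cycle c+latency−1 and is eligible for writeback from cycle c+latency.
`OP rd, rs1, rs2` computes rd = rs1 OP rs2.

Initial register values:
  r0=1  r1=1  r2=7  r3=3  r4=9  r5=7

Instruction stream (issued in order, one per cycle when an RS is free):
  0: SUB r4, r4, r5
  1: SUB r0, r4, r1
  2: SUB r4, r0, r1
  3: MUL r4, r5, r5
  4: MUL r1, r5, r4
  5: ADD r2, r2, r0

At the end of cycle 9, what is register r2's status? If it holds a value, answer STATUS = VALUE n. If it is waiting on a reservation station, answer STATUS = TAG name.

cycle 1: issue SUB r4<-Add1 // r0:1,r1:1,r2:7,r3:3,r4:Add1,r5:7
cycle 2: issue SUB r0<-Add2 // r0:Add2,r1:1,r2:7,r3:3,r4:Add1,r5:7
cycle 3: issue SUB r4<-Add3 // r0:Add2,r1:1,r2:7,r3:3,r4:Add3,r5:7
cycle 4: CDB Add1=2; issue MUL r4<-Mul1 // r0:Add2,r1:1,r2:7,r3:3,r4:Mul1,r5:7
cycle 5: issue MUL r1<-Mul2 // r0:Add2,r1:Mul2,r2:7,r3:3,r4:Mul1,r5:7
cycle 6: issue ADD r2<-Add1 // r0:Add2,r1:Mul2,r2:Add1,r3:3,r4:Mul1,r5:7
cycle 7: CDB Add2=1 // r0:1,r1:Mul2,r2:Add1,r3:3,r4:Mul1,r5:7
cycle 8: CDB Mul1=49 // r0:1,r1:Mul2,r2:Add1,r3:3,r4:49,r5:7
cycle 9: - // r0:1,r1:Mul2,r2:Add1,r3:3,r4:49,r5:7

STATUS = TAG Add1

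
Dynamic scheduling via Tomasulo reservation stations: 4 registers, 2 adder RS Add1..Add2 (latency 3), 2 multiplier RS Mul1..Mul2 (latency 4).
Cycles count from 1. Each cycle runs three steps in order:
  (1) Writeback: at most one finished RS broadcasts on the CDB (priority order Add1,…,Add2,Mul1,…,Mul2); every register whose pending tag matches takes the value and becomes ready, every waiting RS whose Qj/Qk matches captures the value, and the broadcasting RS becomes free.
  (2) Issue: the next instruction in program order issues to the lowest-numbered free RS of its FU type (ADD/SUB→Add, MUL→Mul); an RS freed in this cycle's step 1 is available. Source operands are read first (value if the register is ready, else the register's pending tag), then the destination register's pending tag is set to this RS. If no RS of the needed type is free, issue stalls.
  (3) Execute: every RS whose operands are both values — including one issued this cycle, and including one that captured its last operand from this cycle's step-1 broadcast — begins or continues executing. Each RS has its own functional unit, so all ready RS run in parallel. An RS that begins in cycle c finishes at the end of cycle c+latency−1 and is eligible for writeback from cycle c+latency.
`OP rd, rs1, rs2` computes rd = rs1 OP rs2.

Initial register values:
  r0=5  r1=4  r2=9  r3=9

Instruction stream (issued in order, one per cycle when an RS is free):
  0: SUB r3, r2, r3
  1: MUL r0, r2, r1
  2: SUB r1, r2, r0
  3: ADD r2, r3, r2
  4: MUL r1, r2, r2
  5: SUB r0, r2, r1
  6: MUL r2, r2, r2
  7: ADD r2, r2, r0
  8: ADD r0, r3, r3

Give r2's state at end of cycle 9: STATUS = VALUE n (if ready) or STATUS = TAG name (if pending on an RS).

  c1: issue SUB r3<-Add1  regs: r0:5,r1:4,r2:9,r3:Add1
  c2: issue MUL r0<-Mul1  regs: r0:Mul1,r1:4,r2:9,r3:Add1
  c3: issue SUB r1<-Add2  regs: r0:Mul1,r1:Add2,r2:9,r3:Add1
  c4: CDB Add1=0; issue ADD r2<-Add1  regs: r0:Mul1,r1:Add2,r2:Add1,r3:0
  c5: issue MUL r1<-Mul2  regs: r0:Mul1,r1:Mul2,r2:Add1,r3:0
  c6: CDB Mul1=36; stall  regs: r0:36,r1:Mul2,r2:Add1,r3:0
  c7: CDB Add1=9; issue SUB r0<-Add1  regs: r0:Add1,r1:Mul2,r2:9,r3:0
  c8: issue MUL r2<-Mul1  regs: r0:Add1,r1:Mul2,r2:Mul1,r3:0
  c9: CDB Add2=-27; issue ADD r2<-Add2  regs: r0:Add1,r1:Mul2,r2:Add2,r3:0

STATUS = TAG Add2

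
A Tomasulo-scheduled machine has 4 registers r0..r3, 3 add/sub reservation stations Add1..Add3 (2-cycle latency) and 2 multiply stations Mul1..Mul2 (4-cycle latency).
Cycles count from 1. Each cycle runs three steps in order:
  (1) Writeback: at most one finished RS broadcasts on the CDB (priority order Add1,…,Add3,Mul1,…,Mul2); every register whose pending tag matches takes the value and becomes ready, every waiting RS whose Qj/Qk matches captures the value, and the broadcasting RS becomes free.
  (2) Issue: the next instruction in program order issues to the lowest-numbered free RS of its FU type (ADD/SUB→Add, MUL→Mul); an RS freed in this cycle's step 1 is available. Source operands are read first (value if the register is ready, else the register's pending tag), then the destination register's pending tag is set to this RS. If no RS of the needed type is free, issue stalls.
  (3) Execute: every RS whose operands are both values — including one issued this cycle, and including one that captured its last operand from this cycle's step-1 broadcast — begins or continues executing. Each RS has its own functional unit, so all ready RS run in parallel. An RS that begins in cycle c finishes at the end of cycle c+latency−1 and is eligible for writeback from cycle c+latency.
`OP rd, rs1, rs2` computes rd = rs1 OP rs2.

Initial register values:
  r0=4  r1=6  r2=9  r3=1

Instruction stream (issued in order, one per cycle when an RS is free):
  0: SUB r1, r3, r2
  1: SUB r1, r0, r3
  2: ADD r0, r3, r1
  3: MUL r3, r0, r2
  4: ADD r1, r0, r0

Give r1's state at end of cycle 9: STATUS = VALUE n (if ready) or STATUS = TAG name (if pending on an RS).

cycle 1: issue SUB r1<-Add1 // r0:4,r1:Add1,r2:9,r3:1
cycle 2: issue SUB r1<-Add2 // r0:4,r1:Add2,r2:9,r3:1
cycle 3: CDB Add1=-8; issue ADD r0<-Add1 // r0:Add1,r1:Add2,r2:9,r3:1
cycle 4: CDB Add2=3; issue MUL r3<-Mul1 // r0:Add1,r1:3,r2:9,r3:Mul1
cycle 5: issue ADD r1<-Add2 // r0:Add1,r1:Add2,r2:9,r3:Mul1
cycle 6: CDB Add1=4 // r0:4,r1:Add2,r2:9,r3:Mul1
cycle 7: - // r0:4,r1:Add2,r2:9,r3:Mul1
cycle 8: CDB Add2=8 // r0:4,r1:8,r2:9,r3:Mul1
cycle 9: - // r0:4,r1:8,r2:9,r3:Mul1

STATUS = VALUE 8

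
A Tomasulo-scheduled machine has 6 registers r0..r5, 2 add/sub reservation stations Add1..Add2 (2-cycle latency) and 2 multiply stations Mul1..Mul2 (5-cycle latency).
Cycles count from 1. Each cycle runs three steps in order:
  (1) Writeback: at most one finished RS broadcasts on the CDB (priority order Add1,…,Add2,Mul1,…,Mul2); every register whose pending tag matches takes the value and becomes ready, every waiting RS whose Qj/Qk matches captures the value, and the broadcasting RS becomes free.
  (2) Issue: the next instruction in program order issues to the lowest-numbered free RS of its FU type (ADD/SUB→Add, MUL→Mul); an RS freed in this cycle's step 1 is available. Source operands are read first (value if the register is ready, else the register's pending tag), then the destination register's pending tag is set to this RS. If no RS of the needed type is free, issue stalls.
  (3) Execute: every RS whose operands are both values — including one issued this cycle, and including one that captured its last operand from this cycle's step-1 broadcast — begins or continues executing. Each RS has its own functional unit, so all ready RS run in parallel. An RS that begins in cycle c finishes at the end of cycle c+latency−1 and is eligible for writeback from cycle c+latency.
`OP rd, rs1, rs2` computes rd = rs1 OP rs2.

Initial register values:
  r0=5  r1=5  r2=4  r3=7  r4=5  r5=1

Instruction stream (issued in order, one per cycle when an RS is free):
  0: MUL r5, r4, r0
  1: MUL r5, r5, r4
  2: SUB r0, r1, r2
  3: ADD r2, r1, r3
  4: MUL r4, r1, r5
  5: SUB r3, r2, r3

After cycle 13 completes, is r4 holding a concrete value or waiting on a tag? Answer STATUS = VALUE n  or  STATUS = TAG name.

STATUS = TAG Mul1

cycle 1: issue MUL r5<-Mul1 // r0:5,r1:5,r2:4,r3:7,r4:5,r5:Mul1
cycle 2: issue MUL r5<-Mul2 // r0:5,r1:5,r2:4,r3:7,r4:5,r5:Mul2
cycle 3: issue SUB r0<-Add1 // r0:Add1,r1:5,r2:4,r3:7,r4:5,r5:Mul2
cycle 4: issue ADD r2<-Add2 // r0:Add1,r1:5,r2:Add2,r3:7,r4:5,r5:Mul2
cycle 5: CDB Add1=1; stall // r0:1,r1:5,r2:Add2,r3:7,r4:5,r5:Mul2
cycle 6: CDB Add2=12; stall // r0:1,r1:5,r2:12,r3:7,r4:5,r5:Mul2
cycle 7: CDB Mul1=25; issue MUL r4<-Mul1 // r0:1,r1:5,r2:12,r3:7,r4:Mul1,r5:Mul2
cycle 8: issue SUB r3<-Add1 // r0:1,r1:5,r2:12,r3:Add1,r4:Mul1,r5:Mul2
cycle 9: - // r0:1,r1:5,r2:12,r3:Add1,r4:Mul1,r5:Mul2
cycle 10: CDB Add1=5 // r0:1,r1:5,r2:12,r3:5,r4:Mul1,r5:Mul2
cycle 11: - // r0:1,r1:5,r2:12,r3:5,r4:Mul1,r5:Mul2
cycle 12: CDB Mul2=125 // r0:1,r1:5,r2:12,r3:5,r4:Mul1,r5:125
cycle 13: - // r0:1,r1:5,r2:12,r3:5,r4:Mul1,r5:125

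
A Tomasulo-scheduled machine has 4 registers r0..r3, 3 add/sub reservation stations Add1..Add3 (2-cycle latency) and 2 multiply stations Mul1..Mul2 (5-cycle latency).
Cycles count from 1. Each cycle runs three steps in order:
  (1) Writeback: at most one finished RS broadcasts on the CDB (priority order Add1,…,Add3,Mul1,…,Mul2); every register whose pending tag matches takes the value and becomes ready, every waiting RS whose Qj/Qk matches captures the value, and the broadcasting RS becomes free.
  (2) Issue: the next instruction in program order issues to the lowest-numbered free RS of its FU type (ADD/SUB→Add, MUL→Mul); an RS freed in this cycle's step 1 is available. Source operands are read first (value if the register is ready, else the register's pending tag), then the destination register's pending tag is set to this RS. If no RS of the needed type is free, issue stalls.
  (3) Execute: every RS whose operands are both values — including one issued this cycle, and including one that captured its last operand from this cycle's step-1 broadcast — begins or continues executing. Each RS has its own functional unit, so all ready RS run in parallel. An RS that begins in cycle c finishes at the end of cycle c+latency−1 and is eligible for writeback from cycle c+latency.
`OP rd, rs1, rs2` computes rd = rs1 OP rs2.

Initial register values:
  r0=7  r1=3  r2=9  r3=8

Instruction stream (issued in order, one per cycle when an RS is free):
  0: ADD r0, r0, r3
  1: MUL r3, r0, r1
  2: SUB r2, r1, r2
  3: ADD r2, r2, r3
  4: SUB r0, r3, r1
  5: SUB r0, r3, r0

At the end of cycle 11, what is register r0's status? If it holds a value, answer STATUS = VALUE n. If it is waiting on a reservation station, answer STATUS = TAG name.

STATUS = TAG Add3

cycle 1: issue ADD r0<-Add1 // r0:Add1,r1:3,r2:9,r3:8
cycle 2: issue MUL r3<-Mul1 // r0:Add1,r1:3,r2:9,r3:Mul1
cycle 3: CDB Add1=15; issue SUB r2<-Add1 // r0:15,r1:3,r2:Add1,r3:Mul1
cycle 4: issue ADD r2<-Add2 // r0:15,r1:3,r2:Add2,r3:Mul1
cycle 5: CDB Add1=-6; issue SUB r0<-Add1 // r0:Add1,r1:3,r2:Add2,r3:Mul1
cycle 6: issue SUB r0<-Add3 // r0:Add3,r1:3,r2:Add2,r3:Mul1
cycle 7: - // r0:Add3,r1:3,r2:Add2,r3:Mul1
cycle 8: CDB Mul1=45 // r0:Add3,r1:3,r2:Add2,r3:45
cycle 9: - // r0:Add3,r1:3,r2:Add2,r3:45
cycle 10: CDB Add1=42 // r0:Add3,r1:3,r2:Add2,r3:45
cycle 11: CDB Add2=39 // r0:Add3,r1:3,r2:39,r3:45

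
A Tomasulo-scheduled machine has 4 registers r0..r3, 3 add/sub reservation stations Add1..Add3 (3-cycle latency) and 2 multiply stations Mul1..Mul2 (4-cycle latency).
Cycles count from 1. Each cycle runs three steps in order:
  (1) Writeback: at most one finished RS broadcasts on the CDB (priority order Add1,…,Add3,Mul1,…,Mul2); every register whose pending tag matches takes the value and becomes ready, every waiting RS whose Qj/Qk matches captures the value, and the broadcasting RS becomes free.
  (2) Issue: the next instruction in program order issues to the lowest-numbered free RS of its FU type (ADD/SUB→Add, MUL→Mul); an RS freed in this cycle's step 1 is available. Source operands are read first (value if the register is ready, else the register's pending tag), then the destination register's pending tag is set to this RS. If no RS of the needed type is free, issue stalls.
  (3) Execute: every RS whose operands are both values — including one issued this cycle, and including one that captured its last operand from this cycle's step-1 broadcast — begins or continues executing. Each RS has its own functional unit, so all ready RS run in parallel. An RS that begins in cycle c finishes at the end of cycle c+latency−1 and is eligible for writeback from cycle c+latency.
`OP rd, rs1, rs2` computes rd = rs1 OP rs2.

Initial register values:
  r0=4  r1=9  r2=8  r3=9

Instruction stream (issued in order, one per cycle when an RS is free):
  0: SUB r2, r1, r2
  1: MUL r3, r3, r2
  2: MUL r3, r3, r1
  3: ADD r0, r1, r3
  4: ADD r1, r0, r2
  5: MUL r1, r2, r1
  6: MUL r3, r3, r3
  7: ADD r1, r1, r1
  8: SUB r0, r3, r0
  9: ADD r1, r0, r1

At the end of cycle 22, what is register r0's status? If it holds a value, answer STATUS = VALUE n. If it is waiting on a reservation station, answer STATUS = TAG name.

cycle 1: issue SUB r2<-Add1 // r0:4,r1:9,r2:Add1,r3:9
cycle 2: issue MUL r3<-Mul1 // r0:4,r1:9,r2:Add1,r3:Mul1
cycle 3: issue MUL r3<-Mul2 // r0:4,r1:9,r2:Add1,r3:Mul2
cycle 4: CDB Add1=1; issue ADD r0<-Add1 // r0:Add1,r1:9,r2:1,r3:Mul2
cycle 5: issue ADD r1<-Add2 // r0:Add1,r1:Add2,r2:1,r3:Mul2
cycle 6: stall // r0:Add1,r1:Add2,r2:1,r3:Mul2
cycle 7: stall // r0:Add1,r1:Add2,r2:1,r3:Mul2
cycle 8: CDB Mul1=9; issue MUL r1<-Mul1 // r0:Add1,r1:Mul1,r2:1,r3:Mul2
cycle 9: stall // r0:Add1,r1:Mul1,r2:1,r3:Mul2
cycle 10: stall // r0:Add1,r1:Mul1,r2:1,r3:Mul2
cycle 11: stall // r0:Add1,r1:Mul1,r2:1,r3:Mul2
cycle 12: CDB Mul2=81; issue MUL r3<-Mul2 // r0:Add1,r1:Mul1,r2:1,r3:Mul2
cycle 13: issue ADD r1<-Add3 // r0:Add1,r1:Add3,r2:1,r3:Mul2
cycle 14: stall // r0:Add1,r1:Add3,r2:1,r3:Mul2
cycle 15: CDB Add1=90; issue SUB r0<-Add1 // r0:Add1,r1:Add3,r2:1,r3:Mul2
cycle 16: CDB Mul2=6561; stall // r0:Add1,r1:Add3,r2:1,r3:6561
cycle 17: stall // r0:Add1,r1:Add3,r2:1,r3:6561
cycle 18: CDB Add2=91; issue ADD r1<-Add2 // r0:Add1,r1:Add2,r2:1,r3:6561
cycle 19: CDB Add1=6471 // r0:6471,r1:Add2,r2:1,r3:6561
cycle 20: - // r0:6471,r1:Add2,r2:1,r3:6561
cycle 21: - // r0:6471,r1:Add2,r2:1,r3:6561
cycle 22: CDB Mul1=91 // r0:6471,r1:Add2,r2:1,r3:6561

STATUS = VALUE 6471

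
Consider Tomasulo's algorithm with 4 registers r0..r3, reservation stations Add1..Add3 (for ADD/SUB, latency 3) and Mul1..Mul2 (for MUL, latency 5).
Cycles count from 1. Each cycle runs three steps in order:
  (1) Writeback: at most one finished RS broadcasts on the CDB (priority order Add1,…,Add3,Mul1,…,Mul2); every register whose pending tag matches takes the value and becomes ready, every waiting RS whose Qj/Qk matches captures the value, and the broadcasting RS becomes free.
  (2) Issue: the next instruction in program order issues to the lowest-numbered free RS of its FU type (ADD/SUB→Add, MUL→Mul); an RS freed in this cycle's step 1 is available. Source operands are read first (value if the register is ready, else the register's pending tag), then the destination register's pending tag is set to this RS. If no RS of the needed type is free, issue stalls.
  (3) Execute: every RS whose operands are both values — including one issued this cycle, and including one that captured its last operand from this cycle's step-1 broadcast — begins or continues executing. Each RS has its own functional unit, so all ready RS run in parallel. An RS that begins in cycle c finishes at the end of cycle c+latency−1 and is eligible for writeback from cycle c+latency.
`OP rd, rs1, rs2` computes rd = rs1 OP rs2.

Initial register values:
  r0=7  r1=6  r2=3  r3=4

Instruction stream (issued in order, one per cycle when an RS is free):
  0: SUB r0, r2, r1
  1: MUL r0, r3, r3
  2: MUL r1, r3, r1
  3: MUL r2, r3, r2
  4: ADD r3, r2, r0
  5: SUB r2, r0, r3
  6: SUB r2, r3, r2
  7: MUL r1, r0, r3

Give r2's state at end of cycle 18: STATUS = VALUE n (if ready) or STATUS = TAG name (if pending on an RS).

STATUS = TAG Add3

  c1: issue SUB r0<-Add1  regs: r0:Add1,r1:6,r2:3,r3:4
  c2: issue MUL r0<-Mul1  regs: r0:Mul1,r1:6,r2:3,r3:4
  c3: issue MUL r1<-Mul2  regs: r0:Mul1,r1:Mul2,r2:3,r3:4
  c4: CDB Add1=-3; stall  regs: r0:Mul1,r1:Mul2,r2:3,r3:4
  c5: stall  regs: r0:Mul1,r1:Mul2,r2:3,r3:4
  c6: stall  regs: r0:Mul1,r1:Mul2,r2:3,r3:4
  c7: CDB Mul1=16; issue MUL r2<-Mul1  regs: r0:16,r1:Mul2,r2:Mul1,r3:4
  c8: CDB Mul2=24; issue ADD r3<-Add1  regs: r0:16,r1:24,r2:Mul1,r3:Add1
  c9: issue SUB r2<-Add2  regs: r0:16,r1:24,r2:Add2,r3:Add1
  c10: issue SUB r2<-Add3  regs: r0:16,r1:24,r2:Add3,r3:Add1
  c11: issue MUL r1<-Mul2  regs: r0:16,r1:Mul2,r2:Add3,r3:Add1
  c12: CDB Mul1=12  regs: r0:16,r1:Mul2,r2:Add3,r3:Add1
  c13: -  regs: r0:16,r1:Mul2,r2:Add3,r3:Add1
  c14: -  regs: r0:16,r1:Mul2,r2:Add3,r3:Add1
  c15: CDB Add1=28  regs: r0:16,r1:Mul2,r2:Add3,r3:28
  c16: -  regs: r0:16,r1:Mul2,r2:Add3,r3:28
  c17: -  regs: r0:16,r1:Mul2,r2:Add3,r3:28
  c18: CDB Add2=-12  regs: r0:16,r1:Mul2,r2:Add3,r3:28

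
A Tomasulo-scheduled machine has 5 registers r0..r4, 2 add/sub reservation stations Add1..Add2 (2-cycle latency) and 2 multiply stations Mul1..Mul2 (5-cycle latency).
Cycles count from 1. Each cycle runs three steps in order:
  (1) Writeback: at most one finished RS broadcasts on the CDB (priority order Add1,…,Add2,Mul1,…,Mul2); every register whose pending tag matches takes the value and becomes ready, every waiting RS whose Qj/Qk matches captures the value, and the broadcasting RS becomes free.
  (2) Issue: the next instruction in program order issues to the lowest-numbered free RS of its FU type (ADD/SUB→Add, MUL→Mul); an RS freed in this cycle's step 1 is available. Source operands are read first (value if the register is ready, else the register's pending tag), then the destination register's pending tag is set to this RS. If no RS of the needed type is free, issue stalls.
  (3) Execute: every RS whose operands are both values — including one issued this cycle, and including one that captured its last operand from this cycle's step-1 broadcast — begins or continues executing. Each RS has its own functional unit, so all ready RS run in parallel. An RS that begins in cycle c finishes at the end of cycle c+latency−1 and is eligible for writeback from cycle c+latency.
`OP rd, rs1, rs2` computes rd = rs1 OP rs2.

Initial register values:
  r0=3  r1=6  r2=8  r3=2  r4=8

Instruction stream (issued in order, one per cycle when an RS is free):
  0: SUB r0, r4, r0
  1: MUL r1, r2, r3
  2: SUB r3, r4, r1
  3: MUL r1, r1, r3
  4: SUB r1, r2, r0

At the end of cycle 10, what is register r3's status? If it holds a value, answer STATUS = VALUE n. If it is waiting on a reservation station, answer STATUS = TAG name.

c1: issue SUB r0<-Add1 | r0:Add1,r1:6,r2:8,r3:2,r4:8
c2: issue MUL r1<-Mul1 | r0:Add1,r1:Mul1,r2:8,r3:2,r4:8
c3: CDB Add1=5; issue SUB r3<-Add1 | r0:5,r1:Mul1,r2:8,r3:Add1,r4:8
c4: issue MUL r1<-Mul2 | r0:5,r1:Mul2,r2:8,r3:Add1,r4:8
c5: issue SUB r1<-Add2 | r0:5,r1:Add2,r2:8,r3:Add1,r4:8
c6: - | r0:5,r1:Add2,r2:8,r3:Add1,r4:8
c7: CDB Add2=3 | r0:5,r1:3,r2:8,r3:Add1,r4:8
c8: CDB Mul1=16 | r0:5,r1:3,r2:8,r3:Add1,r4:8
c9: - | r0:5,r1:3,r2:8,r3:Add1,r4:8
c10: CDB Add1=-8 | r0:5,r1:3,r2:8,r3:-8,r4:8

STATUS = VALUE -8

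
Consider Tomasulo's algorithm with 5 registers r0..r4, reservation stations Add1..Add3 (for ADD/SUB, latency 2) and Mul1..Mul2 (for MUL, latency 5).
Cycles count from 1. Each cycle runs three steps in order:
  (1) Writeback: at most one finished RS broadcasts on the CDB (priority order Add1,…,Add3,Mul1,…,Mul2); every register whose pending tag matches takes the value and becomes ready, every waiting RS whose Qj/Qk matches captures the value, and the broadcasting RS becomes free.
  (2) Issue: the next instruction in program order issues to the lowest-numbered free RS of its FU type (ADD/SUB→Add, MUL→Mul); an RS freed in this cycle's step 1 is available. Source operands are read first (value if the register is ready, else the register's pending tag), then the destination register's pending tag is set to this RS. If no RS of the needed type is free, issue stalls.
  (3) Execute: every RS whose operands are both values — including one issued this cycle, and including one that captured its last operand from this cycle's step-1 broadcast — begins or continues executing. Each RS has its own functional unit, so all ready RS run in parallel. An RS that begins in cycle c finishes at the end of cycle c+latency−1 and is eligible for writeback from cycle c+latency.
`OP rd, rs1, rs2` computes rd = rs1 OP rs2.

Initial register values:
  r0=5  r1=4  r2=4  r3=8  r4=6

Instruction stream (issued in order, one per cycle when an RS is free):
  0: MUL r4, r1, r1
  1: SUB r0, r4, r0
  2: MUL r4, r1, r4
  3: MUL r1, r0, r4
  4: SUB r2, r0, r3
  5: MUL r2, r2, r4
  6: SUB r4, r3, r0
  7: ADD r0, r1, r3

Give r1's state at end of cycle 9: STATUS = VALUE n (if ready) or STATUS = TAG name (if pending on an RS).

c1: issue MUL r4<-Mul1 | r0:5,r1:4,r2:4,r3:8,r4:Mul1
c2: issue SUB r0<-Add1 | r0:Add1,r1:4,r2:4,r3:8,r4:Mul1
c3: issue MUL r4<-Mul2 | r0:Add1,r1:4,r2:4,r3:8,r4:Mul2
c4: stall | r0:Add1,r1:4,r2:4,r3:8,r4:Mul2
c5: stall | r0:Add1,r1:4,r2:4,r3:8,r4:Mul2
c6: CDB Mul1=16; issue MUL r1<-Mul1 | r0:Add1,r1:Mul1,r2:4,r3:8,r4:Mul2
c7: issue SUB r2<-Add2 | r0:Add1,r1:Mul1,r2:Add2,r3:8,r4:Mul2
c8: CDB Add1=11; stall | r0:11,r1:Mul1,r2:Add2,r3:8,r4:Mul2
c9: stall | r0:11,r1:Mul1,r2:Add2,r3:8,r4:Mul2

STATUS = TAG Mul1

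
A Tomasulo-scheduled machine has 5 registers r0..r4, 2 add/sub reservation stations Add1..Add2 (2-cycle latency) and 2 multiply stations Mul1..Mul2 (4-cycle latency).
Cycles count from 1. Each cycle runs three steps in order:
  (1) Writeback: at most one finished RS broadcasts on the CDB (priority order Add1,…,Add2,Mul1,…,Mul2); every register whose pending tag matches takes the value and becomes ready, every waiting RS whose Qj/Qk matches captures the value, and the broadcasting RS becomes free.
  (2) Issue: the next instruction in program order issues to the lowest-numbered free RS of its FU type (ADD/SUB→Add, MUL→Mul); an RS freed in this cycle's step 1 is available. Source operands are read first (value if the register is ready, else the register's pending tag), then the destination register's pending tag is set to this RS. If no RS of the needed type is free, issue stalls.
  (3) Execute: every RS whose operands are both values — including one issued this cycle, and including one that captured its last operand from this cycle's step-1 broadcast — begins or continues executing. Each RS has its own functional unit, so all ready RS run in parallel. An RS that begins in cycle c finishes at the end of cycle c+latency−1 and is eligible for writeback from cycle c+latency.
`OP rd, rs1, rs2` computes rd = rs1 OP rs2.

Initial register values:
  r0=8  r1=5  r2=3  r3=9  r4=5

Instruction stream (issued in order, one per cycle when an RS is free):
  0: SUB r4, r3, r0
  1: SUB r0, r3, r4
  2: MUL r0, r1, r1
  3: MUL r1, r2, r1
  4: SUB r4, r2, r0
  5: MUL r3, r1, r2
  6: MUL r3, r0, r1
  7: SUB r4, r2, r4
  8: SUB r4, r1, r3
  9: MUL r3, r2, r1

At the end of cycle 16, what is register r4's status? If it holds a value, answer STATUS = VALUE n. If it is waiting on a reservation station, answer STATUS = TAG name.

cycle 1: issue SUB r4<-Add1 // r0:8,r1:5,r2:3,r3:9,r4:Add1
cycle 2: issue SUB r0<-Add2 // r0:Add2,r1:5,r2:3,r3:9,r4:Add1
cycle 3: CDB Add1=1; issue MUL r0<-Mul1 // r0:Mul1,r1:5,r2:3,r3:9,r4:1
cycle 4: issue MUL r1<-Mul2 // r0:Mul1,r1:Mul2,r2:3,r3:9,r4:1
cycle 5: CDB Add2=8; issue SUB r4<-Add1 // r0:Mul1,r1:Mul2,r2:3,r3:9,r4:Add1
cycle 6: stall // r0:Mul1,r1:Mul2,r2:3,r3:9,r4:Add1
cycle 7: CDB Mul1=25; issue MUL r3<-Mul1 // r0:25,r1:Mul2,r2:3,r3:Mul1,r4:Add1
cycle 8: CDB Mul2=15; issue MUL r3<-Mul2 // r0:25,r1:15,r2:3,r3:Mul2,r4:Add1
cycle 9: CDB Add1=-22; issue SUB r4<-Add1 // r0:25,r1:15,r2:3,r3:Mul2,r4:Add1
cycle 10: issue SUB r4<-Add2 // r0:25,r1:15,r2:3,r3:Mul2,r4:Add2
cycle 11: CDB Add1=25; stall // r0:25,r1:15,r2:3,r3:Mul2,r4:Add2
cycle 12: CDB Mul1=45; issue MUL r3<-Mul1 // r0:25,r1:15,r2:3,r3:Mul1,r4:Add2
cycle 13: CDB Mul2=375 // r0:25,r1:15,r2:3,r3:Mul1,r4:Add2
cycle 14: - // r0:25,r1:15,r2:3,r3:Mul1,r4:Add2
cycle 15: CDB Add2=-360 // r0:25,r1:15,r2:3,r3:Mul1,r4:-360
cycle 16: CDB Mul1=45 // r0:25,r1:15,r2:3,r3:45,r4:-360

STATUS = VALUE -360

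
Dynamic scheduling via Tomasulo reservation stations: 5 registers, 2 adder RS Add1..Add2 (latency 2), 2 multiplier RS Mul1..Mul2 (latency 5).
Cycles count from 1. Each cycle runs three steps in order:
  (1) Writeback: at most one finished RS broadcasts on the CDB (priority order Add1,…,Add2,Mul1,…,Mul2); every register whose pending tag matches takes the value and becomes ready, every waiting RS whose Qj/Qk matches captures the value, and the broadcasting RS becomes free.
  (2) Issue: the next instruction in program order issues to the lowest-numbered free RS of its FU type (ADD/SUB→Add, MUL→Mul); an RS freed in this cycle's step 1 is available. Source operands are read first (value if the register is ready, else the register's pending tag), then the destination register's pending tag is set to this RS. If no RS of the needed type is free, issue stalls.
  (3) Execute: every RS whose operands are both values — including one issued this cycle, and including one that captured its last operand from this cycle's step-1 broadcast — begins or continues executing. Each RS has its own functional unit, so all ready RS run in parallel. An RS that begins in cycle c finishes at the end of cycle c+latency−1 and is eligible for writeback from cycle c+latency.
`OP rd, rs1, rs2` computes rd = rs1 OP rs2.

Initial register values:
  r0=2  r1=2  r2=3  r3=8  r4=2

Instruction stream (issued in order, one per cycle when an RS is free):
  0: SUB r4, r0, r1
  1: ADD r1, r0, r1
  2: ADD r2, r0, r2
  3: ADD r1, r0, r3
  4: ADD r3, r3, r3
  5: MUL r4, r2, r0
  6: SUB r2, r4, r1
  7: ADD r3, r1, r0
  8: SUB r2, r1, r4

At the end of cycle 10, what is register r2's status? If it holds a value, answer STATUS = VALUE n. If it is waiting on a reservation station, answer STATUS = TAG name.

cycle 1: issue SUB r4<-Add1 // r0:2,r1:2,r2:3,r3:8,r4:Add1
cycle 2: issue ADD r1<-Add2 // r0:2,r1:Add2,r2:3,r3:8,r4:Add1
cycle 3: CDB Add1=0; issue ADD r2<-Add1 // r0:2,r1:Add2,r2:Add1,r3:8,r4:0
cycle 4: CDB Add2=4; issue ADD r1<-Add2 // r0:2,r1:Add2,r2:Add1,r3:8,r4:0
cycle 5: CDB Add1=5; issue ADD r3<-Add1 // r0:2,r1:Add2,r2:5,r3:Add1,r4:0
cycle 6: CDB Add2=10; issue MUL r4<-Mul1 // r0:2,r1:10,r2:5,r3:Add1,r4:Mul1
cycle 7: CDB Add1=16; issue SUB r2<-Add1 // r0:2,r1:10,r2:Add1,r3:16,r4:Mul1
cycle 8: issue ADD r3<-Add2 // r0:2,r1:10,r2:Add1,r3:Add2,r4:Mul1
cycle 9: stall // r0:2,r1:10,r2:Add1,r3:Add2,r4:Mul1
cycle 10: CDB Add2=12; issue SUB r2<-Add2 // r0:2,r1:10,r2:Add2,r3:12,r4:Mul1

STATUS = TAG Add2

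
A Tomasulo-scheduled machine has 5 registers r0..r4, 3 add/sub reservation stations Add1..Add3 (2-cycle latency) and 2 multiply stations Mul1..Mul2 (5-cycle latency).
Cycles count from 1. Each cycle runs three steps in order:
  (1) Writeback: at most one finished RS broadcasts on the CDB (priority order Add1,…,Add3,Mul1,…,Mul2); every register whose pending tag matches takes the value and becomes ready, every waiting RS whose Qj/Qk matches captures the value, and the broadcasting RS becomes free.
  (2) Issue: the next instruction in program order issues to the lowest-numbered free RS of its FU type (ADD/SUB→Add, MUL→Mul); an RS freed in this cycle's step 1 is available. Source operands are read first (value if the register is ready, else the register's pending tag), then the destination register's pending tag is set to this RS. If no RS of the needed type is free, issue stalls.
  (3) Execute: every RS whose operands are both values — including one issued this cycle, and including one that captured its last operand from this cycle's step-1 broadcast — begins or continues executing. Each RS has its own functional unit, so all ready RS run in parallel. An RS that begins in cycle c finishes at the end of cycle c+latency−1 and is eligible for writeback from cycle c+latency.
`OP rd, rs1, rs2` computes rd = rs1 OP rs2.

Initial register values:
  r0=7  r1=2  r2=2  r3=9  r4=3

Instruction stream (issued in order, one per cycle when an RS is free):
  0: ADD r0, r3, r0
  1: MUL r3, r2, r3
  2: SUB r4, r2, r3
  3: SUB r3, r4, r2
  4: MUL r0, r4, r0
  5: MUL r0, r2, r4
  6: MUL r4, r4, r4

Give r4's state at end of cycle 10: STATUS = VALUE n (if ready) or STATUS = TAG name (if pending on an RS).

cycle 1: issue ADD r0<-Add1 // r0:Add1,r1:2,r2:2,r3:9,r4:3
cycle 2: issue MUL r3<-Mul1 // r0:Add1,r1:2,r2:2,r3:Mul1,r4:3
cycle 3: CDB Add1=16; issue SUB r4<-Add1 // r0:16,r1:2,r2:2,r3:Mul1,r4:Add1
cycle 4: issue SUB r3<-Add2 // r0:16,r1:2,r2:2,r3:Add2,r4:Add1
cycle 5: issue MUL r0<-Mul2 // r0:Mul2,r1:2,r2:2,r3:Add2,r4:Add1
cycle 6: stall // r0:Mul2,r1:2,r2:2,r3:Add2,r4:Add1
cycle 7: CDB Mul1=18; issue MUL r0<-Mul1 // r0:Mul1,r1:2,r2:2,r3:Add2,r4:Add1
cycle 8: stall // r0:Mul1,r1:2,r2:2,r3:Add2,r4:Add1
cycle 9: CDB Add1=-16; stall // r0:Mul1,r1:2,r2:2,r3:Add2,r4:-16
cycle 10: stall // r0:Mul1,r1:2,r2:2,r3:Add2,r4:-16

STATUS = VALUE -16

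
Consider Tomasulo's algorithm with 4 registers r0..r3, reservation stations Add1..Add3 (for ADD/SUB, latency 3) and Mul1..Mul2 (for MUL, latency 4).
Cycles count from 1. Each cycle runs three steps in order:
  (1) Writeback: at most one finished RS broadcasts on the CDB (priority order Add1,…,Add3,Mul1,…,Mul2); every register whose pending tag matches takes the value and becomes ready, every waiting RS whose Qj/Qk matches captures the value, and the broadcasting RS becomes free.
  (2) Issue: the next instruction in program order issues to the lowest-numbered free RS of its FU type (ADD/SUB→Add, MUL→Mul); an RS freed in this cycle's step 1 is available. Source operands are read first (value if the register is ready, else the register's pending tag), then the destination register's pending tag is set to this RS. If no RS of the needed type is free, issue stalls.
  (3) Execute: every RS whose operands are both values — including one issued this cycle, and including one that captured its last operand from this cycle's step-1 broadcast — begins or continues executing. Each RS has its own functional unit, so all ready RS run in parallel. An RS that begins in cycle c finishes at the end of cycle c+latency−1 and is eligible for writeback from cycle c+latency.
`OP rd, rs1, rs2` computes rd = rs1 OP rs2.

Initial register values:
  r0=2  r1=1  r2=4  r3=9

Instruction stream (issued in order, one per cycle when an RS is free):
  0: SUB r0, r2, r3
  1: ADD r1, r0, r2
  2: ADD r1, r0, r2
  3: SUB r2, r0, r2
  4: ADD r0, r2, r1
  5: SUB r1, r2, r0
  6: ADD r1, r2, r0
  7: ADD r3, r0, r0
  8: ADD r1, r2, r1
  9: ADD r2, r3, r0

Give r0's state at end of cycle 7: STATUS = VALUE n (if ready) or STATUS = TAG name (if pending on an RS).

STATUS = TAG Add1

cycle 1: issue SUB r0<-Add1 // r0:Add1,r1:1,r2:4,r3:9
cycle 2: issue ADD r1<-Add2 // r0:Add1,r1:Add2,r2:4,r3:9
cycle 3: issue ADD r1<-Add3 // r0:Add1,r1:Add3,r2:4,r3:9
cycle 4: CDB Add1=-5; issue SUB r2<-Add1 // r0:-5,r1:Add3,r2:Add1,r3:9
cycle 5: stall // r0:-5,r1:Add3,r2:Add1,r3:9
cycle 6: stall // r0:-5,r1:Add3,r2:Add1,r3:9
cycle 7: CDB Add1=-9; issue ADD r0<-Add1 // r0:Add1,r1:Add3,r2:-9,r3:9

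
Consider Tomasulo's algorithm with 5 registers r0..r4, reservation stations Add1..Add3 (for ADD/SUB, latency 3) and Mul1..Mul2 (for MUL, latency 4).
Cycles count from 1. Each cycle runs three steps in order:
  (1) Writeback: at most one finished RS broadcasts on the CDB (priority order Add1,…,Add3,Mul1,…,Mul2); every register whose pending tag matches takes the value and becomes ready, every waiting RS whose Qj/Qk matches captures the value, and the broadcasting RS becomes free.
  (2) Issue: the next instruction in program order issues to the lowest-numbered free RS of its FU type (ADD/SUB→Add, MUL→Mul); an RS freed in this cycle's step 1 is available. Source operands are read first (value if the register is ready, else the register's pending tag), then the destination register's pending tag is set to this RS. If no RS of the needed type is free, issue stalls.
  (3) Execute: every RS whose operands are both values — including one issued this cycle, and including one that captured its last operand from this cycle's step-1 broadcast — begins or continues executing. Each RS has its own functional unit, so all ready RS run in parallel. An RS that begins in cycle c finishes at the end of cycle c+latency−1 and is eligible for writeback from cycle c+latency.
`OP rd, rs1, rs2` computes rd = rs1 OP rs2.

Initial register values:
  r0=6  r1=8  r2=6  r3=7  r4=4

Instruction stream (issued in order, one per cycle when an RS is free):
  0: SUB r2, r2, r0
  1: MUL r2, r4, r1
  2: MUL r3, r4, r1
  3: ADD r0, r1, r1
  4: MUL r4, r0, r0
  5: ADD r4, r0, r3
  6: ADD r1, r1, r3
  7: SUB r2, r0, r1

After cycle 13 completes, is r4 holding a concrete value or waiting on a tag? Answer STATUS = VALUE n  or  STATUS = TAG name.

STATUS = VALUE 48

  c1: issue SUB r2<-Add1  regs: r0:6,r1:8,r2:Add1,r3:7,r4:4
  c2: issue MUL r2<-Mul1  regs: r0:6,r1:8,r2:Mul1,r3:7,r4:4
  c3: issue MUL r3<-Mul2  regs: r0:6,r1:8,r2:Mul1,r3:Mul2,r4:4
  c4: CDB Add1=0; issue ADD r0<-Add1  regs: r0:Add1,r1:8,r2:Mul1,r3:Mul2,r4:4
  c5: stall  regs: r0:Add1,r1:8,r2:Mul1,r3:Mul2,r4:4
  c6: CDB Mul1=32; issue MUL r4<-Mul1  regs: r0:Add1,r1:8,r2:32,r3:Mul2,r4:Mul1
  c7: CDB Add1=16; issue ADD r4<-Add1  regs: r0:16,r1:8,r2:32,r3:Mul2,r4:Add1
  c8: CDB Mul2=32; issue ADD r1<-Add2  regs: r0:16,r1:Add2,r2:32,r3:32,r4:Add1
  c9: issue SUB r2<-Add3  regs: r0:16,r1:Add2,r2:Add3,r3:32,r4:Add1
  c10: -  regs: r0:16,r1:Add2,r2:Add3,r3:32,r4:Add1
  c11: CDB Add1=48  regs: r0:16,r1:Add2,r2:Add3,r3:32,r4:48
  c12: CDB Add2=40  regs: r0:16,r1:40,r2:Add3,r3:32,r4:48
  c13: CDB Mul1=256  regs: r0:16,r1:40,r2:Add3,r3:32,r4:48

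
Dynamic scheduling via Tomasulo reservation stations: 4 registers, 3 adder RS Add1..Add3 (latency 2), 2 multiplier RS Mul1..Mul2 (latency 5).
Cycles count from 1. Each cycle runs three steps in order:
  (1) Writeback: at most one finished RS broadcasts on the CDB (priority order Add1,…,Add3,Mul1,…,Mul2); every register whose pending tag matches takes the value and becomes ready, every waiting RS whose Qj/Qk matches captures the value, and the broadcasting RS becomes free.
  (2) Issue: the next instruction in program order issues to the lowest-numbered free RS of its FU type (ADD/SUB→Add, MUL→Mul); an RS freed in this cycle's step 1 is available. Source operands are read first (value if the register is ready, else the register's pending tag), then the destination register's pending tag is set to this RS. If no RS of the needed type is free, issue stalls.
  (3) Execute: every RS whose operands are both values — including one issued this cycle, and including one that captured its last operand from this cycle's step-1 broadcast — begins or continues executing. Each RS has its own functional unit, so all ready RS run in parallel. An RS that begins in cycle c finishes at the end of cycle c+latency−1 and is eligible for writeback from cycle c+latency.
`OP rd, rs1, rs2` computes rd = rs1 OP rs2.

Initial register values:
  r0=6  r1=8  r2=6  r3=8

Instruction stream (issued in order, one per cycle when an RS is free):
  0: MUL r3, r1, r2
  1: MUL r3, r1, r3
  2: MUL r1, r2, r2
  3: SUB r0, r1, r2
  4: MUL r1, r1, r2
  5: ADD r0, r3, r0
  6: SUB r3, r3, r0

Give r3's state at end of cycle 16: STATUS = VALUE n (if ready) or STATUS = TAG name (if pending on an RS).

  c1: issue MUL r3<-Mul1  regs: r0:6,r1:8,r2:6,r3:Mul1
  c2: issue MUL r3<-Mul2  regs: r0:6,r1:8,r2:6,r3:Mul2
  c3: stall  regs: r0:6,r1:8,r2:6,r3:Mul2
  c4: stall  regs: r0:6,r1:8,r2:6,r3:Mul2
  c5: stall  regs: r0:6,r1:8,r2:6,r3:Mul2
  c6: CDB Mul1=48; issue MUL r1<-Mul1  regs: r0:6,r1:Mul1,r2:6,r3:Mul2
  c7: issue SUB r0<-Add1  regs: r0:Add1,r1:Mul1,r2:6,r3:Mul2
  c8: stall  regs: r0:Add1,r1:Mul1,r2:6,r3:Mul2
  c9: stall  regs: r0:Add1,r1:Mul1,r2:6,r3:Mul2
  c10: stall  regs: r0:Add1,r1:Mul1,r2:6,r3:Mul2
  c11: CDB Mul1=36; issue MUL r1<-Mul1  regs: r0:Add1,r1:Mul1,r2:6,r3:Mul2
  c12: CDB Mul2=384; issue ADD r0<-Add2  regs: r0:Add2,r1:Mul1,r2:6,r3:384
  c13: CDB Add1=30; issue SUB r3<-Add1  regs: r0:Add2,r1:Mul1,r2:6,r3:Add1
  c14: -  regs: r0:Add2,r1:Mul1,r2:6,r3:Add1
  c15: CDB Add2=414  regs: r0:414,r1:Mul1,r2:6,r3:Add1
  c16: CDB Mul1=216  regs: r0:414,r1:216,r2:6,r3:Add1

STATUS = TAG Add1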